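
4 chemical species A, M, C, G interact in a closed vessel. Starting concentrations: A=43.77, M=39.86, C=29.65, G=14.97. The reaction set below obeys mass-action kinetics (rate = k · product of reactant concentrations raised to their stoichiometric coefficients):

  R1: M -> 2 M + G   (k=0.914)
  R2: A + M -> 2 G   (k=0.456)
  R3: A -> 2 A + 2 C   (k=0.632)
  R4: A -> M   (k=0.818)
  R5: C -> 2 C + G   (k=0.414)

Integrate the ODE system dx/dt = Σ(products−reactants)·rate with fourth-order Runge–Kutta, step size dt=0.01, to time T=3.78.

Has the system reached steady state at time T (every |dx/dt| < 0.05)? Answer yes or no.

RK4 with dt=0.01: 378 steps to T=3.78. Trajectory (selected grid times):
t=0.00: A=43.77 M=39.86 C=29.65 G=14.97
t=0.42: A=2.96 M=8.97 C=41.94 G=106.51
t=0.84: A=0.44 M=10.67 C=50.71 G=123.03
t=1.26: A=0.04 M=15.23 C=60.44 G=138.35
t=1.68: A=0.00 M=22.32 C=71.93 G=157.02
t=2.10: A=0.00 M=32.77 C=85.59 G=181.13
t=2.52: A=0.00 M=48.10 C=101.84 G=212.72
t=2.94: A=0.00 M=70.61 C=121.18 G=254.57
t=3.36: A=0.00 M=103.66 C=144.19 G=310.63
t=3.78: A=0.00 M=152.17 C=171.58 G=386.52
Rates at T: R1=139.0830, R2=0.0000, R3=0.0000, R4=0.0000, R5=71.0330
dx/dt at T (Σ net stoichiometry × rate): A=-0.0000, M=+139.0830, C=+71.0330, G=+210.1161
Largest |dx/dt| is |+210.1161| (G) ≥ 0.05 → not steady.

Steady state at T: no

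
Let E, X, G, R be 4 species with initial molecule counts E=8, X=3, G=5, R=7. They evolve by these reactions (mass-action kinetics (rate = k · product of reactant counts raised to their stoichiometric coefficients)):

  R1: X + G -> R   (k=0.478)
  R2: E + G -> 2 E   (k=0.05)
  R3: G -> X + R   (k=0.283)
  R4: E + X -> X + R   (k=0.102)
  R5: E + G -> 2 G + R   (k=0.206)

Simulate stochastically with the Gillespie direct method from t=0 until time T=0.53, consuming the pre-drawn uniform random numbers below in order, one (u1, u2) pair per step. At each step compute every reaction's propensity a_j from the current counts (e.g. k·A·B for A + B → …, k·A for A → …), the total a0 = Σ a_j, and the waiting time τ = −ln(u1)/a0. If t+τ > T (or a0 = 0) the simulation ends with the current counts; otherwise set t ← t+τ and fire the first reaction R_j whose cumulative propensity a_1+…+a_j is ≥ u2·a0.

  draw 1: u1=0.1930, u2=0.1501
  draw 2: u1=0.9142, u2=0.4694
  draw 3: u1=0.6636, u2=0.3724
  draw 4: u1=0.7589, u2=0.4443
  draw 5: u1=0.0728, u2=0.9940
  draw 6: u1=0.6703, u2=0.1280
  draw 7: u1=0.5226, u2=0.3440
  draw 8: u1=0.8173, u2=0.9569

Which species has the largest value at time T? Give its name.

Dominant species at T: R

t=0.000: E=8 X=3 G=5 R=7
Draw 1: a1=7.170, a2=2.000, a3=1.415, a4=2.448, a5=8.240, a0=21.273; τ=−ln(0.1930)/21.273=0.077 → t=0.077; u2·a0=0.1501·21.273=3.193 ≤ a1=7.170 → R1 fires; E=8 X=2 G=4 R=8
Draw 2: a1=3.824, a2=1.600, a3=1.132, a4=1.632, a5=6.592, a0=14.780; τ=−ln(0.9142)/14.780=0.006 → t=0.083; u2·a0=0.4694·14.780=6.938; a1+…+a3=6.556 < 6.938 ≤ a1+…+a4=8.188 → R4 fires; E=7 X=2 G=4 R=9
Draw 3: a1=3.824, a2=1.400, a3=1.132, a4=1.428, a5=5.768, a0=13.552; τ=−ln(0.6636)/13.552=0.030 → t=0.114; u2·a0=0.3724·13.552=5.047; a1=3.824 < 5.047 ≤ a1+a2=5.224 → R2 fires; E=8 X=2 G=3 R=9
Draw 4: a1=2.868, a2=1.200, a3=0.849, a4=1.632, a5=4.944, a0=11.493; τ=−ln(0.7589)/11.493=0.024 → t=0.138; u2·a0=0.4443·11.493=5.106; a1+…+a3=4.917 < 5.106 ≤ a1+…+a4=6.549 → R4 fires; E=7 X=2 G=3 R=10
Draw 5: a1=2.868, a2=1.050, a3=0.849, a4=1.428, a5=4.326, a0=10.521; τ=−ln(0.0728)/10.521=0.249 → t=0.387; u2·a0=0.9940·10.521=10.458; a1+…+a4=6.195 < 10.458 ≤ a1+…+a5=10.521 → R5 fires; E=6 X=2 G=4 R=11
Draw 6: a1=3.824, a2=1.200, a3=1.132, a4=1.224, a5=4.944, a0=12.324; τ=−ln(0.6703)/12.324=0.032 → t=0.419; u2·a0=0.1280·12.324=1.577 ≤ a1=3.824 → R1 fires; E=6 X=1 G=3 R=12
Draw 7: a1=1.434, a2=0.900, a3=0.849, a4=0.612, a5=3.708, a0=7.503; τ=−ln(0.5226)/7.503=0.086 → t=0.506; u2·a0=0.3440·7.503=2.581; a1+a2=2.334 < 2.581 ≤ a1+…+a3=3.183 → R3 fires; E=6 X=2 G=2 R=13
Draw 8: a1=1.912, a2=0.600, a3=0.566, a4=1.224, a5=2.472, a0=6.774; τ=−ln(0.8173)/6.774=0.030 → t=0.535 > T=0.53: stop.
At T=0.53: E=6 X=2 G=2 R=13; the largest is R.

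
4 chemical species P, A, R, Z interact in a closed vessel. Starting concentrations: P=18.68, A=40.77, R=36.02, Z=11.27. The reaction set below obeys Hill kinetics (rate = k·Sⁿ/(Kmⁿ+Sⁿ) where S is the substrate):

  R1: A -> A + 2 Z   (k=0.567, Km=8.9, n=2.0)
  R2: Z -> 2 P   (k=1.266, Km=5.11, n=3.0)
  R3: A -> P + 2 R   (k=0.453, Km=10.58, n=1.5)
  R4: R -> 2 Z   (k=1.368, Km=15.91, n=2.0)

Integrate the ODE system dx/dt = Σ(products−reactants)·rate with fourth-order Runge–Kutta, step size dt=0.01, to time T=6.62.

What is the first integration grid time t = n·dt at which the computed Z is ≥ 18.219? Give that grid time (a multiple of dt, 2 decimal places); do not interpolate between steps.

RK4 with dt=0.01: 662 steps to T=6.62. Trajectory (selected grid times):
t=0.00: P=18.68 A=40.77 R=36.02 Z=11.27
t=0.74: P=20.72 A=40.47 R=35.77 Z=12.89
t=1.47: P=22.76 A=40.18 R=35.52 Z=14.47
t=2.21: P=24.87 A=39.89 R=35.26 Z=16.05
t=2.94: P=26.95 A=39.60 R=35.02 Z=17.60
t=3.23: P=27.79 A=39.48 R=34.92 Z=18.21
t=3.24: P=27.82 A=39.48 R=34.92 Z=18.23
t=3.68: P=29.08 A=39.30 R=34.77 Z=19.15
t=4.41: P=31.19 A=39.01 R=34.52 Z=20.68
t=5.15: P=33.33 A=38.72 R=34.28 Z=22.22
t=5.88: P=35.45 A=38.43 R=34.03 Z=23.74
t=6.62: P=37.60 A=38.14 R=33.79 Z=25.26
Z(3.23)=18.209 < 18.219 but Z(3.24)=18.230 ≥ 18.219, so the first grid time is t=3.24.

Threshold first reached at t = 3.24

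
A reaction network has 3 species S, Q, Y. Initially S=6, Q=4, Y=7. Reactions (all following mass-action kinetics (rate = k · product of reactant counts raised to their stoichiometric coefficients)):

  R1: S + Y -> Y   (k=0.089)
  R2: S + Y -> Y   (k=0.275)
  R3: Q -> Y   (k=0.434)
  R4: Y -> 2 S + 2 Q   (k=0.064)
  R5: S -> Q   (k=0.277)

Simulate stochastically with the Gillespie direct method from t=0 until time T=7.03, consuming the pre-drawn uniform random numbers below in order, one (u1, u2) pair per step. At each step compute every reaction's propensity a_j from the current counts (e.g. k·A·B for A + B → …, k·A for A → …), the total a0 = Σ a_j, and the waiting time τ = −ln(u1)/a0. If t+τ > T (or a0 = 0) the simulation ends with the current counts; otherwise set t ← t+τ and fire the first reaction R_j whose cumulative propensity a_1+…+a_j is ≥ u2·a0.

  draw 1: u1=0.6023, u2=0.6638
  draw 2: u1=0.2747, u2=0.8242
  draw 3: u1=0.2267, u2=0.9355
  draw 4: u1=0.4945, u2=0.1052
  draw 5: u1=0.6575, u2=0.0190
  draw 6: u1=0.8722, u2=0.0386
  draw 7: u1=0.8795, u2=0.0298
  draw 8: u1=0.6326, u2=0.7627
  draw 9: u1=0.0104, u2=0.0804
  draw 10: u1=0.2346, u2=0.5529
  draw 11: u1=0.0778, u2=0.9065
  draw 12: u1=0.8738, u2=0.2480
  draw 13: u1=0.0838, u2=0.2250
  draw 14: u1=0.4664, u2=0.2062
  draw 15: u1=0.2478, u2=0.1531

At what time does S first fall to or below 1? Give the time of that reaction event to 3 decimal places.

Threshold first reached at t = 0.288

t=0.000: S=6 Q=4 Y=7
Draw 1: a1=3.738, a2=11.550, a3=1.736, a4=0.448, a5=1.662, a0=19.134; τ=−ln(0.6023)/19.134=0.026 → t=0.026; u2·a0=0.6638·19.134=12.701; a1=3.738 < 12.701 ≤ a1+a2=15.288 → R2 fires; S=5 Q=4 Y=7
Draw 2: a1=3.115, a2=9.625, a3=1.736, a4=0.448, a5=1.385, a0=16.309; τ=−ln(0.2747)/16.309=0.079 → t=0.106; u2·a0=0.8242·16.309=13.442; a1+a2=12.740 < 13.442 ≤ a1+…+a3=14.476 → R3 fires; S=5 Q=3 Y=8
Draw 3: a1=3.560, a2=11.000, a3=1.302, a4=0.512, a5=1.385, a0=17.759; τ=−ln(0.2267)/17.759=0.084 → t=0.189; u2·a0=0.9355·17.759=16.614; a1+…+a4=16.374 < 16.614 ≤ a1+…+a5=17.759 → R5 fires; S=4 Q=4 Y=8
Draw 4: a1=2.848, a2=8.800, a3=1.736, a4=0.512, a5=1.108, a0=15.004; τ=−ln(0.4945)/15.004=0.047 → t=0.236; u2·a0=0.1052·15.004=1.578 ≤ a1=2.848 → R1 fires; S=3 Q=4 Y=8
Draw 5: a1=2.136, a2=6.600, a3=1.736, a4=0.512, a5=0.831, a0=11.815; τ=−ln(0.6575)/11.815=0.035 → t=0.272; u2·a0=0.0190·11.815=0.224 ≤ a1=2.136 → R1 fires; S=2 Q=4 Y=8
Draw 6: a1=1.424, a2=4.400, a3=1.736, a4=0.512, a5=0.554, a0=8.626; τ=−ln(0.8722)/8.626=0.016 → t=0.288; u2·a0=0.0386·8.626=0.333 ≤ a1=1.424 → R1 fires; S=1 Q=4 Y=8
Draw 7: a1=0.712, a2=2.200, a3=1.736, a4=0.512, a5=0.277, a0=5.437; τ=−ln(0.8795)/5.437=0.024 → t=0.311; u2·a0=0.0298·5.437=0.162 ≤ a1=0.712 → R1 fires; S=0 Q=4 Y=8
Draw 8: a1=0.000, a2=0.000, a3=1.736, a4=0.512, a5=0.000, a0=2.248; τ=−ln(0.6326)/2.248=0.204 → t=0.515; u2·a0=0.7627·2.248=1.715; a1+a2=0.000 < 1.715 ≤ a1+…+a3=1.736 → R3 fires; S=0 Q=3 Y=9
Draw 9: a1=0.000, a2=0.000, a3=1.302, a4=0.576, a5=0.000, a0=1.878; τ=−ln(0.0104)/1.878=2.431 → t=2.946; u2·a0=0.0804·1.878=0.151; a1+a2=0.000 < 0.151 ≤ a1+…+a3=1.302 → R3 fires; S=0 Q=2 Y=10
Draw 10: a1=0.000, a2=0.000, a3=0.868, a4=0.640, a5=0.000, a0=1.508; τ=−ln(0.2346)/1.508=0.961 → t=3.908; u2·a0=0.5529·1.508=0.834; a1+a2=0.000 < 0.834 ≤ a1+…+a3=0.868 → R3 fires; S=0 Q=1 Y=11
Draw 11: a1=0.000, a2=0.000, a3=0.434, a4=0.704, a5=0.000, a0=1.138; τ=−ln(0.0778)/1.138=2.244 → t=6.152; u2·a0=0.9065·1.138=1.032; a1+…+a3=0.434 < 1.032 ≤ a1+…+a4=1.138 → R4 fires; S=2 Q=3 Y=10
Draw 12: a1=1.780, a2=5.500, a3=1.302, a4=0.640, a5=0.554, a0=9.776; τ=−ln(0.8738)/9.776=0.014 → t=6.165; u2·a0=0.2480·9.776=2.424; a1=1.780 < 2.424 ≤ a1+a2=7.280 → R2 fires; S=1 Q=3 Y=10
Draw 13: a1=0.890, a2=2.750, a3=1.302, a4=0.640, a5=0.277, a0=5.859; τ=−ln(0.0838)/5.859=0.423 → t=6.589; u2·a0=0.2250·5.859=1.318; a1=0.890 < 1.318 ≤ a1+a2=3.640 → R2 fires; S=0 Q=3 Y=10
Draw 14: a1=0.000, a2=0.000, a3=1.302, a4=0.640, a5=0.000, a0=1.942; τ=−ln(0.4664)/1.942=0.393 → t=6.981; u2·a0=0.2062·1.942=0.400; a1+a2=0.000 < 0.400 ≤ a1+…+a3=1.302 → R3 fires; S=0 Q=2 Y=11
Draw 15: a1=0.000, a2=0.000, a3=0.868, a4=0.704, a5=0.000, a0=1.572; τ=−ln(0.2478)/1.572=0.887 → t=7.869 > T=7.03: stop.
S first becomes ≤ 1 when it reaches 1 at the event at t=0.288.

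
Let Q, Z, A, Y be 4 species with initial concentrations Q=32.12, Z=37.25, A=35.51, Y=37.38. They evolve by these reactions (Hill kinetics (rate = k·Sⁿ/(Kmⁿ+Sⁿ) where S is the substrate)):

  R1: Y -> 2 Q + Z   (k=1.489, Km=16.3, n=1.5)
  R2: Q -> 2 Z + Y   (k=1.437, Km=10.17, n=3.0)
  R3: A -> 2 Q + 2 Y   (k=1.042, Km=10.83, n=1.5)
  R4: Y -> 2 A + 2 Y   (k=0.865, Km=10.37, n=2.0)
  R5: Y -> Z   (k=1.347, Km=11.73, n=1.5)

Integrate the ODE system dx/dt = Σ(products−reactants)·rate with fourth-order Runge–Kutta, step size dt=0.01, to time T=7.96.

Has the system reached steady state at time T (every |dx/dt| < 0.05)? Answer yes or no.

Steady state at T: no

RK4 with dt=0.01: 796 steps to T=7.96. Trajectory (selected grid times):
t=0.00: Q=32.12 Z=37.25 A=35.51 Y=37.38
t=0.88: Q=34.51 Z=41.75 A=36.14 Y=38.85
t=1.77: Q=36.95 Z=46.33 A=36.78 Y=40.34
t=2.65: Q=39.39 Z=50.88 A=37.42 Y=41.80
t=3.54: Q=41.88 Z=55.52 A=38.07 Y=43.28
t=4.42: Q=44.37 Z=60.13 A=38.72 Y=44.73
t=5.31: Q=46.90 Z=64.81 A=39.37 Y=46.20
t=6.19: Q=49.43 Z=69.46 A=40.02 Y=47.64
t=7.08: Q=52.01 Z=74.17 A=40.68 Y=49.09
t=7.96: Q=54.58 Z=78.85 A=41.33 Y=50.53
Rates at T: R1=1.2584, R2=1.4278, R3=0.9188, R4=0.8300, R5=1.2115
dx/dt at T (Σ net stoichiometry × rate): Q=+2.9266, Z=+5.3254, A=+0.7413, Y=+1.6254
Largest |dx/dt| is |+5.3254| (Z) ≥ 0.05 → not steady.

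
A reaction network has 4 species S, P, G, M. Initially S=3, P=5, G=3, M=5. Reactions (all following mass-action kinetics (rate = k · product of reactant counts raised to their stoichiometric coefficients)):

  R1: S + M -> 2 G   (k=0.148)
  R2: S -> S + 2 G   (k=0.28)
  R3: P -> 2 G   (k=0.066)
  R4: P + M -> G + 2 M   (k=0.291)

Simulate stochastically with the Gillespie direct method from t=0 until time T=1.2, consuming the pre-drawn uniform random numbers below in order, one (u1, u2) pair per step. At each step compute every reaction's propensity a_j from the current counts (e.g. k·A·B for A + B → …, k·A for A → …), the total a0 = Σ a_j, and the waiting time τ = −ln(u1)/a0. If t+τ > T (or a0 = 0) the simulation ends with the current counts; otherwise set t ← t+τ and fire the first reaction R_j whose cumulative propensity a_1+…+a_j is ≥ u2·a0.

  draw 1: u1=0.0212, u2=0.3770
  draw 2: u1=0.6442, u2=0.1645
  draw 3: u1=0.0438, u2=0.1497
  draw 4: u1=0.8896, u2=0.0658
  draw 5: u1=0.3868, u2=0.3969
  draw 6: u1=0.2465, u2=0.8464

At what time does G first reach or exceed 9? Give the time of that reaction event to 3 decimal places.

Threshold first reached at t = 0.807

t=0.000: S=3 P=5 G=3 M=5
Draw 1: a1=2.220, a2=0.840, a3=0.330, a4=7.275, a0=10.665; τ=−ln(0.0212)/10.665=0.361 → t=0.361; u2·a0=0.3770·10.665=4.021; a1+…+a3=3.390 < 4.021 ≤ a1+…+a4=10.665 → R4 fires; S=3 P=4 G=4 M=6
Draw 2: a1=2.664, a2=0.840, a3=0.264, a4=6.984, a0=10.752; τ=−ln(0.6442)/10.752=0.041 → t=0.402; u2·a0=0.1645·10.752=1.769 ≤ a1=2.664 → R1 fires; S=2 P=4 G=6 M=5
Draw 3: a1=1.480, a2=0.560, a3=0.264, a4=5.820, a0=8.124; τ=−ln(0.0438)/8.124=0.385 → t=0.787; u2·a0=0.1497·8.124=1.216 ≤ a1=1.480 → R1 fires; S=1 P=4 G=8 M=4
Draw 4: a1=0.592, a2=0.280, a3=0.264, a4=4.656, a0=5.792; τ=−ln(0.8896)/5.792=0.020 → t=0.807; u2·a0=0.0658·5.792=0.381 ≤ a1=0.592 → R1 fires; S=0 P=4 G=10 M=3
Draw 5: a1=0.000, a2=0.000, a3=0.264, a4=3.492, a0=3.756; τ=−ln(0.3868)/3.756=0.253 → t=1.060; u2·a0=0.3969·3.756=1.491; a1+…+a3=0.264 < 1.491 ≤ a1+…+a4=3.756 → R4 fires; S=0 P=3 G=11 M=4
Draw 6: a1=0.000, a2=0.000, a3=0.198, a4=3.492, a0=3.690; τ=−ln(0.2465)/3.690=0.380 → t=1.440 > T=1.2: stop.
G first becomes ≥ 9 when it reaches 10 at the event at t=0.807.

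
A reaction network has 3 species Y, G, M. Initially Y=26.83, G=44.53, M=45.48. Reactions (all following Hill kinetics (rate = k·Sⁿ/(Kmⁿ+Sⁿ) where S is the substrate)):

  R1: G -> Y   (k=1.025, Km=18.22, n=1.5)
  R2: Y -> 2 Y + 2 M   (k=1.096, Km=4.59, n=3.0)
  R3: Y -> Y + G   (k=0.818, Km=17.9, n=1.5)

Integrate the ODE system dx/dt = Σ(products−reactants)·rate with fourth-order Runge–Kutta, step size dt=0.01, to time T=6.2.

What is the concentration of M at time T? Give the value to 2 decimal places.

M at T = 59.03

RK4 with dt=0.01: 620 steps to T=6.2. Trajectory (selected grid times):
t=0.00: Y=26.83 G=44.53 M=45.48
t=0.69: Y=28.14 G=44.34 M=46.99
t=1.38: Y=29.46 G=44.16 M=48.49
t=2.07: Y=30.77 G=43.99 M=50.00
t=2.76: Y=32.08 G=43.82 M=51.51
t=3.44: Y=33.37 G=43.67 M=52.99
t=4.13: Y=34.68 G=43.52 M=54.50
t=4.82: Y=35.99 G=43.38 M=56.01
t=5.51: Y=37.30 G=43.25 M=57.52
t=6.20: Y=38.61 G=43.12 M=59.03
Read off M at T=6.2: 59.03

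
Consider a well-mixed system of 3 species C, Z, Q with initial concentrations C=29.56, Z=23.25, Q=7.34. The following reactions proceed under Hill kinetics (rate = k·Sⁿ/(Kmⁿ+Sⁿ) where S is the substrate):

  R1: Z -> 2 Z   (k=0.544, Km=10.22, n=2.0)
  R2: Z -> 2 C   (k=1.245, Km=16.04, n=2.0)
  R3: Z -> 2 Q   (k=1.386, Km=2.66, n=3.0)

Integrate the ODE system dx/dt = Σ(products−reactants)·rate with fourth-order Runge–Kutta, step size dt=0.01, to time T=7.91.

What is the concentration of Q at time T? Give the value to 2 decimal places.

RK4 with dt=0.01: 791 steps to T=7.91. Trajectory (selected grid times):
t=0.00: C=29.56 Z=23.25 Q=7.34
t=0.88: C=31.01 Z=21.70 Q=9.78
t=1.76: C=32.39 Z=20.18 Q=12.21
t=2.64: C=33.69 Z=18.69 Q=14.64
t=3.52: C=34.91 Z=17.23 Q=17.07
t=4.39: C=36.03 Z=15.81 Q=19.48
t=5.27: C=37.06 Z=14.41 Q=21.90
t=6.15: C=37.98 Z=13.04 Q=24.32
t=7.03: C=38.80 Z=11.71 Q=26.74
t=7.91: C=39.51 Z=10.41 Q=29.14
Read off Q at T=7.91: 29.14

Q at T = 29.14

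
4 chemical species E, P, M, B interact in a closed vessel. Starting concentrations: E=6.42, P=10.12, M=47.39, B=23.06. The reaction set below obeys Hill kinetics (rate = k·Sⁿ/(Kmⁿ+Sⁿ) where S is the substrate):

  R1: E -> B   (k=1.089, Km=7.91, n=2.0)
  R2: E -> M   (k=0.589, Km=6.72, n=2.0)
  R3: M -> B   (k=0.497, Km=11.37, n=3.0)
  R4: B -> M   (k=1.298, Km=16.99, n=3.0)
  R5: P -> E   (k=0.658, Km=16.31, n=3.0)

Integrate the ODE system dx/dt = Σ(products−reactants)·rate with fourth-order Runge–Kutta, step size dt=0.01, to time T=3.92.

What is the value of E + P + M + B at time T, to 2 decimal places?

Value at T = 86.99

Check how each reaction changes W = E + P + M + B (weight of products minus weight of reactants):
R1: E -> B: (1·1) − (1·1) = 1 − 1 = 0
R2: E -> M: (1·1) − (1·1) = 1 − 1 = 0
R3: M -> B: (1·1) − (1·1) = 1 − 1 = 0
R4: B -> M: (1·1) − (1·1) = 1 − 1 = 0
R5: P -> E: (1·1) − (1·1) = 1 − 1 = 0
Every reaction leaves W unchanged, so W is conserved and no simulation is needed: W(T) = W(0) = 6.42 + 10.12 + 47.39 + 23.06 = 86.99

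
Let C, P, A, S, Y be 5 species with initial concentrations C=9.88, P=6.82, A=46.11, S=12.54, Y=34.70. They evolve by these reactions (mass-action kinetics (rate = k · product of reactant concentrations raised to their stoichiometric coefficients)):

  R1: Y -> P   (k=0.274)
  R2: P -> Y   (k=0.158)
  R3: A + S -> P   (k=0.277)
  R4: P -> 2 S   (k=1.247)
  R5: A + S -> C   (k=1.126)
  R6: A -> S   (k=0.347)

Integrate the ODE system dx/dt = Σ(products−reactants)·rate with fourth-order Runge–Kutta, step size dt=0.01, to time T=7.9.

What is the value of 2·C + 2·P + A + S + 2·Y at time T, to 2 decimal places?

Value at T = 161.45

Check how each reaction changes W = 2·C + 2·P + A + S + 2·Y (weight of products minus weight of reactants):
R1: Y -> P: (2·1) − (2·1) = 2 − 2 = 0
R2: P -> Y: (2·1) − (2·1) = 2 − 2 = 0
R3: A + S -> P: (2·1) − (1·1 + 1·1) = 2 − 2 = 0
R4: P -> 2 S: (1·2) − (2·1) = 2 − 2 = 0
R5: A + S -> C: (2·1) − (1·1 + 1·1) = 2 − 2 = 0
R6: A -> S: (1·1) − (1·1) = 1 − 1 = 0
Every reaction leaves W unchanged, so W is conserved and no simulation is needed: W(T) = W(0) = 2·9.88 + 2·6.82 + 46.11 + 12.54 + 2·34.70 = 161.45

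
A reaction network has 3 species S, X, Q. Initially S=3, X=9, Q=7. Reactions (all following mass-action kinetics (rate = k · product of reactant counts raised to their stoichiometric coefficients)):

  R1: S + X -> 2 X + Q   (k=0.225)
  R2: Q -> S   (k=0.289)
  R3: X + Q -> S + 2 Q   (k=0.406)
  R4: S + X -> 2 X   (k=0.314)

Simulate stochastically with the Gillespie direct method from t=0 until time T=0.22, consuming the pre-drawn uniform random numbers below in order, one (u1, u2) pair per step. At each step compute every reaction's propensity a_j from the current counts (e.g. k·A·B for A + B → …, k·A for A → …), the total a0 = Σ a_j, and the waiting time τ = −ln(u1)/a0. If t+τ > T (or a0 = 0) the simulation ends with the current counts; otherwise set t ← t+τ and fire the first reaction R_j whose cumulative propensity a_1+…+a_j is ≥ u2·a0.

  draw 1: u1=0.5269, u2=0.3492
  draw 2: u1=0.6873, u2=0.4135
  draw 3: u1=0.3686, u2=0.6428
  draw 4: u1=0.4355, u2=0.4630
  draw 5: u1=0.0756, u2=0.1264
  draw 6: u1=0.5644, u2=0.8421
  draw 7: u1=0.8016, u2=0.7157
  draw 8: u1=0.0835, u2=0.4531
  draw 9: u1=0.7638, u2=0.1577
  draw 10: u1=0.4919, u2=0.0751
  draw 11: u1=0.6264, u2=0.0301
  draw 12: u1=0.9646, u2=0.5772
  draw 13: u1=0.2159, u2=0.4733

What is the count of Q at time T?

t=0.000: S=3 X=9 Q=7
Draw 1: a1=6.075, a2=2.023, a3=25.578, a4=8.478, a0=42.154; τ=−ln(0.5269)/42.154=0.015 → t=0.015; u2·a0=0.3492·42.154=14.720; a1+a2=8.098 < 14.720 ≤ a1+…+a3=33.676 → R3 fires; S=4 X=8 Q=8
Draw 2: a1=7.200, a2=2.312, a3=25.984, a4=10.048, a0=45.544; τ=−ln(0.6873)/45.544=0.008 → t=0.023; u2·a0=0.4135·45.544=18.832; a1+a2=9.512 < 18.832 ≤ a1+…+a3=35.496 → R3 fires; S=5 X=7 Q=9
Draw 3: a1=7.875, a2=2.601, a3=25.578, a4=10.990, a0=47.044; τ=−ln(0.3686)/47.044=0.021 → t=0.045; u2·a0=0.6428·47.044=30.240; a1+a2=10.476 < 30.240 ≤ a1+…+a3=36.054 → R3 fires; S=6 X=6 Q=10
Draw 4: a1=8.100, a2=2.890, a3=24.360, a4=11.304, a0=46.654; τ=−ln(0.4355)/46.654=0.018 → t=0.062; u2·a0=0.4630·46.654=21.601; a1+a2=10.990 < 21.601 ≤ a1+…+a3=35.350 → R3 fires; S=7 X=5 Q=11
Draw 5: a1=7.875, a2=3.179, a3=22.330, a4=10.990, a0=44.374; τ=−ln(0.0756)/44.374=0.058 → t=0.121; u2·a0=0.1264·44.374=5.609 ≤ a1=7.875 → R1 fires; S=6 X=6 Q=12
Draw 6: a1=8.100, a2=3.468, a3=29.232, a4=11.304, a0=52.104; τ=−ln(0.5644)/52.104=0.011 → t=0.132; u2·a0=0.8421·52.104=43.877; a1+…+a3=40.800 < 43.877 ≤ a1+…+a4=52.104 → R4 fires; S=5 X=7 Q=12
Draw 7: a1=7.875, a2=3.468, a3=34.104, a4=10.990, a0=56.437; τ=−ln(0.8016)/56.437=0.004 → t=0.136; u2·a0=0.7157·56.437=40.392; a1+a2=11.343 < 40.392 ≤ a1+…+a3=45.447 → R3 fires; S=6 X=6 Q=13
Draw 8: a1=8.100, a2=3.757, a3=31.668, a4=11.304, a0=54.829; τ=−ln(0.0835)/54.829=0.045 → t=0.181; u2·a0=0.4531·54.829=24.843; a1+a2=11.857 < 24.843 ≤ a1+…+a3=43.525 → R3 fires; S=7 X=5 Q=14
Draw 9: a1=7.875, a2=4.046, a3=28.420, a4=10.990, a0=51.331; τ=−ln(0.7638)/51.331=0.005 → t=0.186; u2·a0=0.1577·51.331=8.095; a1=7.875 < 8.095 ≤ a1+a2=11.921 → R2 fires; S=8 X=5 Q=13
Draw 10: a1=9.000, a2=3.757, a3=26.390, a4=12.560, a0=51.707; τ=−ln(0.4919)/51.707=0.014 → t=0.200; u2·a0=0.0751·51.707=3.883 ≤ a1=9.000 → R1 fires; S=7 X=6 Q=14
Draw 11: a1=9.450, a2=4.046, a3=34.104, a4=13.188, a0=60.788; τ=−ln(0.6264)/60.788=0.008 → t=0.208; u2·a0=0.0301·60.788=1.830 ≤ a1=9.450 → R1 fires; S=6 X=7 Q=15
Draw 12: a1=9.450, a2=4.335, a3=42.630, a4=13.188, a0=69.603; τ=−ln(0.9646)/69.603=0.001 → t=0.208; u2·a0=0.5772·69.603=40.175; a1+a2=13.785 < 40.175 ≤ a1+…+a3=56.415 → R3 fires; S=7 X=6 Q=16
Draw 13: a1=9.450, a2=4.624, a3=38.976, a4=13.188, a0=66.238; τ=−ln(0.2159)/66.238=0.023 → t=0.231 > T=0.22: stop.
Read off Q at T=0.22: 16

Q at T = 16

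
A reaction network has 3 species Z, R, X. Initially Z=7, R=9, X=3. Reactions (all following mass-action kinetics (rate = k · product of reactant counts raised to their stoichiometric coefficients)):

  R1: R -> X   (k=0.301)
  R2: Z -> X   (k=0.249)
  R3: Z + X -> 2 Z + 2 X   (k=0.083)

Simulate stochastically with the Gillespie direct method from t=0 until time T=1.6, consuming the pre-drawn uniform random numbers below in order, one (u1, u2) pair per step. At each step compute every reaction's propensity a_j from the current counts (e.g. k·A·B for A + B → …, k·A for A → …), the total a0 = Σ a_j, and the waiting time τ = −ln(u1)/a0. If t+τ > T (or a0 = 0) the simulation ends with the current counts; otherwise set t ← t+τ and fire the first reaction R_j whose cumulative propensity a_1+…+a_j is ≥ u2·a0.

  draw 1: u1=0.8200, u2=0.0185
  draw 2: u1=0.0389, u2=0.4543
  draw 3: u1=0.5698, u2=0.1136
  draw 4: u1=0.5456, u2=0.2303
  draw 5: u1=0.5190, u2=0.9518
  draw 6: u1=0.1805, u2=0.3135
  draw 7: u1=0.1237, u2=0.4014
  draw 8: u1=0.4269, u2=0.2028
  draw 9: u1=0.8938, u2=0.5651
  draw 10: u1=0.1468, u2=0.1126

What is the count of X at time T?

X at T = 12

t=0.000: Z=7 R=9 X=3
Draw 1: a1=2.709, a2=1.743, a3=1.743, a0=6.195; τ=−ln(0.8200)/6.195=0.032 → t=0.032; u2·a0=0.0185·6.195=0.115 ≤ a1=2.709 → R1 fires; Z=7 R=8 X=4
Draw 2: a1=2.408, a2=1.743, a3=2.324, a0=6.475; τ=−ln(0.0389)/6.475=0.501 → t=0.533; u2·a0=0.4543·6.475=2.942; a1=2.408 < 2.942 ≤ a1+a2=4.151 → R2 fires; Z=6 R=8 X=5
Draw 3: a1=2.408, a2=1.494, a3=2.490, a0=6.392; τ=−ln(0.5698)/6.392=0.088 → t=0.621; u2·a0=0.1136·6.392=0.726 ≤ a1=2.408 → R1 fires; Z=6 R=7 X=6
Draw 4: a1=2.107, a2=1.494, a3=2.988, a0=6.589; τ=−ln(0.5456)/6.589=0.092 → t=0.713; u2·a0=0.2303·6.589=1.517 ≤ a1=2.107 → R1 fires; Z=6 R=6 X=7
Draw 5: a1=1.806, a2=1.494, a3=3.486, a0=6.786; τ=−ln(0.5190)/6.786=0.097 → t=0.810; u2·a0=0.9518·6.786=6.459; a1+a2=3.300 < 6.459 ≤ a1+…+a3=6.786 → R3 fires; Z=7 R=6 X=8
Draw 6: a1=1.806, a2=1.743, a3=4.648, a0=8.197; τ=−ln(0.1805)/8.197=0.209 → t=1.019; u2·a0=0.3135·8.197=2.570; a1=1.806 < 2.570 ≤ a1+a2=3.549 → R2 fires; Z=6 R=6 X=9
Draw 7: a1=1.806, a2=1.494, a3=4.482, a0=7.782; τ=−ln(0.1237)/7.782=0.269 → t=1.287; u2·a0=0.4014·7.782=3.124; a1=1.806 < 3.124 ≤ a1+a2=3.300 → R2 fires; Z=5 R=6 X=10
Draw 8: a1=1.806, a2=1.245, a3=4.150, a0=7.201; τ=−ln(0.4269)/7.201=0.118 → t=1.406; u2·a0=0.2028·7.201=1.460 ≤ a1=1.806 → R1 fires; Z=5 R=5 X=11
Draw 9: a1=1.505, a2=1.245, a3=4.565, a0=7.315; τ=−ln(0.8938)/7.315=0.015 → t=1.421; u2·a0=0.5651·7.315=4.134; a1+a2=2.750 < 4.134 ≤ a1+…+a3=7.315 → R3 fires; Z=6 R=5 X=12
Draw 10: a1=1.505, a2=1.494, a3=5.976, a0=8.975; τ=−ln(0.1468)/8.975=0.214 → t=1.635 > T=1.6: stop.
Read off X at T=1.6: 12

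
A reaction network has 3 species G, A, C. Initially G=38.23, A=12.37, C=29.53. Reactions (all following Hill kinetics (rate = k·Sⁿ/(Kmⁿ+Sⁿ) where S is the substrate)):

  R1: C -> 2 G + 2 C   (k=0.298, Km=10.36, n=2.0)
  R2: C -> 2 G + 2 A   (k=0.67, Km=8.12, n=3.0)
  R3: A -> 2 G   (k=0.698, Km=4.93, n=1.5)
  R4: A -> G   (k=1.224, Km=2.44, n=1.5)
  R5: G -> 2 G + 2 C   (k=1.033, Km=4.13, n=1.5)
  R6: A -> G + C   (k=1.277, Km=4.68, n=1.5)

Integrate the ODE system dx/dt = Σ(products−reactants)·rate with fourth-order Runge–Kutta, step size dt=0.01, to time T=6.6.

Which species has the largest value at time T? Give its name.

RK4 with dt=0.01: 660 steps to T=6.6. Trajectory (selected grid times):
t=0.00: G=38.23 A=12.37 C=29.53
t=0.73: G=42.68 A=11.36 C=31.45
t=1.47: G=47.14 A=10.39 C=33.39
t=2.20: G=51.50 A=9.48 C=35.28
t=2.93: G=55.80 A=8.62 C=37.15
t=3.67: G=60.08 A=7.81 C=39.03
t=4.40: G=64.24 A=7.07 C=40.85
t=5.13: G=68.31 A=6.41 C=42.65
t=5.87: G=72.35 A=5.81 C=44.44
t=6.60: G=76.25 A=5.29 C=46.17
At T=6.6: G=76.25 A=5.29 C=46.17; the largest is G.

Dominant species at T: G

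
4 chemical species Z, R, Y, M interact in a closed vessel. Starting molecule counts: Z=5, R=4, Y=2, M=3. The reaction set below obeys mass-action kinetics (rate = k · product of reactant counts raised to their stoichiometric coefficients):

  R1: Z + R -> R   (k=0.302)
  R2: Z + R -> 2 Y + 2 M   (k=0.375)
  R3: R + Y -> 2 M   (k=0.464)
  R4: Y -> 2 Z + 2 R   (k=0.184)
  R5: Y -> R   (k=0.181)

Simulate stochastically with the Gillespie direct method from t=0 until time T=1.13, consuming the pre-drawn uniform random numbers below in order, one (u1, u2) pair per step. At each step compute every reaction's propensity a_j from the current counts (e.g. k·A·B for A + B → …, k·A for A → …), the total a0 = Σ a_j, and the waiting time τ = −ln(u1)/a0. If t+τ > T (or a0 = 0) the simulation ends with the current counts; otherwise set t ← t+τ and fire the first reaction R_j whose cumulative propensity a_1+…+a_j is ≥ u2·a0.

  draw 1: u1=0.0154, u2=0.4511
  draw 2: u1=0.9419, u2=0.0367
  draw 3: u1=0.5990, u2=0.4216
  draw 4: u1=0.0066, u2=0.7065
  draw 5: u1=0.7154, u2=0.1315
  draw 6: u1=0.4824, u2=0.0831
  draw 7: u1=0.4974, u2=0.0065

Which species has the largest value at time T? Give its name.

t=0.000: Z=5 R=4 Y=2 M=3
Draw 1: a1=6.040, a2=7.500, a3=3.712, a4=0.368, a5=0.362, a0=17.982; τ=−ln(0.0154)/17.982=0.232 → t=0.232; u2·a0=0.4511·17.982=8.112; a1=6.040 < 8.112 ≤ a1+a2=13.540 → R2 fires; Z=4 R=3 Y=4 M=5
Draw 2: a1=3.624, a2=4.500, a3=5.568, a4=0.736, a5=0.724, a0=15.152; τ=−ln(0.9419)/15.152=0.004 → t=0.236; u2·a0=0.0367·15.152=0.556 ≤ a1=3.624 → R1 fires; Z=3 R=3 Y=4 M=5
Draw 3: a1=2.718, a2=3.375, a3=5.568, a4=0.736, a5=0.724, a0=13.121; τ=−ln(0.5990)/13.121=0.039 → t=0.275; u2·a0=0.4216·13.121=5.532; a1=2.718 < 5.532 ≤ a1+a2=6.093 → R2 fires; Z=2 R=2 Y=6 M=7
Draw 4: a1=1.208, a2=1.500, a3=5.568, a4=1.104, a5=1.086, a0=10.466; τ=−ln(0.0066)/10.466=0.480 → t=0.755; u2·a0=0.7065·10.466=7.394; a1+a2=2.708 < 7.394 ≤ a1+…+a3=8.276 → R3 fires; Z=2 R=1 Y=5 M=9
Draw 5: a1=0.604, a2=0.750, a3=2.320, a4=0.920, a5=0.905, a0=5.499; τ=−ln(0.7154)/5.499=0.061 → t=0.816; u2·a0=0.1315·5.499=0.723; a1=0.604 < 0.723 ≤ a1+a2=1.354 → R2 fires; Z=1 R=0 Y=7 M=11
Draw 6: a1=0.000, a2=0.000, a3=0.000, a4=1.288, a5=1.267, a0=2.555; τ=−ln(0.4824)/2.555=0.285 → t=1.101; u2·a0=0.0831·2.555=0.212; a1+…+a3=0.000 < 0.212 ≤ a1+…+a4=1.288 → R4 fires; Z=3 R=2 Y=6 M=11
Draw 7: a1=1.812, a2=2.250, a3=5.568, a4=1.104, a5=1.086, a0=11.820; τ=−ln(0.4974)/11.820=0.059 → t=1.160 > T=1.13: stop.
At T=1.13: Z=3 R=2 Y=6 M=11; the largest is M.

Dominant species at T: M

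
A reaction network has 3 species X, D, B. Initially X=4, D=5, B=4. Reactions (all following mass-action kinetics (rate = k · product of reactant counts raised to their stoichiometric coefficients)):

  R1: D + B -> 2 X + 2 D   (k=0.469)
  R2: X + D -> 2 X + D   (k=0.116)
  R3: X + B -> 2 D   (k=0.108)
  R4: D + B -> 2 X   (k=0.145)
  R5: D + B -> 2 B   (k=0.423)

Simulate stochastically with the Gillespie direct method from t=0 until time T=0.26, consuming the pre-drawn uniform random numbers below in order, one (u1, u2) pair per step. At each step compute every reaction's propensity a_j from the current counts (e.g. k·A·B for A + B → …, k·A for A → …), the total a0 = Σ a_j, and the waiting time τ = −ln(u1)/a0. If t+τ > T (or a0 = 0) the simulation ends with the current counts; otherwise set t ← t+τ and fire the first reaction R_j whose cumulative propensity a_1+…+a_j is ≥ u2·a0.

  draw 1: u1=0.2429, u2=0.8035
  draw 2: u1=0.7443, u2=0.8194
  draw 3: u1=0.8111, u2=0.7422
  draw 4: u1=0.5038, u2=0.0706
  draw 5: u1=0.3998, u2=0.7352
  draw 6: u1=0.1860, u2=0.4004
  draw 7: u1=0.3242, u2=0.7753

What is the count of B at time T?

B at T = 6

t=0.000: X=4 D=5 B=4
Draw 1: a1=9.380, a2=2.320, a3=1.728, a4=2.900, a5=8.460, a0=24.788; τ=−ln(0.2429)/24.788=0.057 → t=0.057; u2·a0=0.8035·24.788=19.917; a1+…+a4=16.328 < 19.917 ≤ a1+…+a5=24.788 → R5 fires; X=4 D=4 B=5
Draw 2: a1=9.380, a2=1.856, a3=2.160, a4=2.900, a5=8.460, a0=24.756; τ=−ln(0.7443)/24.756=0.012 → t=0.069; u2·a0=0.8194·24.756=20.285; a1+…+a4=16.296 < 20.285 ≤ a1+…+a5=24.756 → R5 fires; X=4 D=3 B=6
Draw 3: a1=8.442, a2=1.392, a3=2.592, a4=2.610, a5=7.614, a0=22.650; τ=−ln(0.8111)/22.650=0.009 → t=0.078; u2·a0=0.7422·22.650=16.811; a1+…+a4=15.036 < 16.811 ≤ a1+…+a5=22.650 → R5 fires; X=4 D=2 B=7
Draw 4: a1=6.566, a2=0.928, a3=3.024, a4=2.030, a5=5.922, a0=18.470; τ=−ln(0.5038)/18.470=0.037 → t=0.115; u2·a0=0.0706·18.470=1.304 ≤ a1=6.566 → R1 fires; X=6 D=3 B=6
Draw 5: a1=8.442, a2=2.088, a3=3.888, a4=2.610, a5=7.614, a0=24.642; τ=−ln(0.3998)/24.642=0.037 → t=0.153; u2·a0=0.7352·24.642=18.117; a1+…+a4=17.028 < 18.117 ≤ a1+…+a5=24.642 → R5 fires; X=6 D=2 B=7
Draw 6: a1=6.566, a2=1.392, a3=4.536, a4=2.030, a5=5.922, a0=20.446; τ=−ln(0.1860)/20.446=0.082 → t=0.235; u2·a0=0.4004·20.446=8.187; a1+a2=7.958 < 8.187 ≤ a1+…+a3=12.494 → R3 fires; X=5 D=4 B=6
Draw 7: a1=11.256, a2=2.320, a3=3.240, a4=3.480, a5=10.152, a0=30.448; τ=−ln(0.3242)/30.448=0.037 → t=0.272 > T=0.26: stop.
Read off B at T=0.26: 6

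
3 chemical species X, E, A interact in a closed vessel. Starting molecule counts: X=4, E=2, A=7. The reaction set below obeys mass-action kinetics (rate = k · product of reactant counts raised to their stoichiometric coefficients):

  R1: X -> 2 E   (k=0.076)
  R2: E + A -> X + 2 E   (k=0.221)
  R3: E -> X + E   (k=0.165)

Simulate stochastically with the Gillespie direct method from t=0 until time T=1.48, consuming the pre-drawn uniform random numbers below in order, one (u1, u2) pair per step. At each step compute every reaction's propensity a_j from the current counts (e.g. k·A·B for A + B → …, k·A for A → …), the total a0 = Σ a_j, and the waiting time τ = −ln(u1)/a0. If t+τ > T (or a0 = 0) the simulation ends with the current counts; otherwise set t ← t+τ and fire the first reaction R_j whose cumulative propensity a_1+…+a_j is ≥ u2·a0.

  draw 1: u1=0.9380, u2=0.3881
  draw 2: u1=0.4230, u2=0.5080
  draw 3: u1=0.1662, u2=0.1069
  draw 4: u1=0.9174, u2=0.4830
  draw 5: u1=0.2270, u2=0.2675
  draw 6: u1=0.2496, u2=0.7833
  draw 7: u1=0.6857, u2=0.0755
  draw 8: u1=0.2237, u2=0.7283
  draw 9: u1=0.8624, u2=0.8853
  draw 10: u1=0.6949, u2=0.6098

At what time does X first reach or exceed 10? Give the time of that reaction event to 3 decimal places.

Threshold first reached at t = 1.081

t=0.000: X=4 E=2 A=7
Draw 1: a1=0.304, a2=3.094, a3=0.330, a0=3.728; τ=−ln(0.9380)/3.728=0.017 → t=0.017; u2·a0=0.3881·3.728=1.447; a1=0.304 < 1.447 ≤ a1+a2=3.398 → R2 fires; X=5 E=3 A=6
Draw 2: a1=0.380, a2=3.978, a3=0.495, a0=4.853; τ=−ln(0.4230)/4.853=0.177 → t=0.194; u2·a0=0.5080·4.853=2.465; a1=0.380 < 2.465 ≤ a1+a2=4.358 → R2 fires; X=6 E=4 A=5
Draw 3: a1=0.456, a2=4.420, a3=0.660, a0=5.536; τ=−ln(0.1662)/5.536=0.324 → t=0.519; u2·a0=0.1069·5.536=0.592; a1=0.456 < 0.592 ≤ a1+a2=4.876 → R2 fires; X=7 E=5 A=4
Draw 4: a1=0.532, a2=4.420, a3=0.825, a0=5.777; τ=−ln(0.9174)/5.777=0.015 → t=0.534; u2·a0=0.4830·5.777=2.790; a1=0.532 < 2.790 ≤ a1+a2=4.952 → R2 fires; X=8 E=6 A=3
Draw 5: a1=0.608, a2=3.978, a3=0.990, a0=5.576; τ=−ln(0.2270)/5.576=0.266 → t=0.799; u2·a0=0.2675·5.576=1.492; a1=0.608 < 1.492 ≤ a1+a2=4.586 → R2 fires; X=9 E=7 A=2
Draw 6: a1=0.684, a2=3.094, a3=1.155, a0=4.933; τ=−ln(0.2496)/4.933=0.281 → t=1.081; u2·a0=0.7833·4.933=3.864; a1+a2=3.778 < 3.864 ≤ a1+…+a3=4.933 → R3 fires; X=10 E=7 A=2
Draw 7: a1=0.760, a2=3.094, a3=1.155, a0=5.009; τ=−ln(0.6857)/5.009=0.075 → t=1.156; u2·a0=0.0755·5.009=0.378 ≤ a1=0.760 → R1 fires; X=9 E=9 A=2
Draw 8: a1=0.684, a2=3.978, a3=1.485, a0=6.147; τ=−ln(0.2237)/6.147=0.244 → t=1.400; u2·a0=0.7283·6.147=4.477; a1=0.684 < 4.477 ≤ a1+a2=4.662 → R2 fires; X=10 E=10 A=1
Draw 9: a1=0.760, a2=2.210, a3=1.650, a0=4.620; τ=−ln(0.8624)/4.620=0.032 → t=1.432; u2·a0=0.8853·4.620=4.090; a1+a2=2.970 < 4.090 ≤ a1+…+a3=4.620 → R3 fires; X=11 E=10 A=1
Draw 10: a1=0.836, a2=2.210, a3=1.650, a0=4.696; τ=−ln(0.6949)/4.696=0.078 → t=1.509 > T=1.48: stop.
X first becomes ≥ 10 when it reaches 10 at the event at t=1.081.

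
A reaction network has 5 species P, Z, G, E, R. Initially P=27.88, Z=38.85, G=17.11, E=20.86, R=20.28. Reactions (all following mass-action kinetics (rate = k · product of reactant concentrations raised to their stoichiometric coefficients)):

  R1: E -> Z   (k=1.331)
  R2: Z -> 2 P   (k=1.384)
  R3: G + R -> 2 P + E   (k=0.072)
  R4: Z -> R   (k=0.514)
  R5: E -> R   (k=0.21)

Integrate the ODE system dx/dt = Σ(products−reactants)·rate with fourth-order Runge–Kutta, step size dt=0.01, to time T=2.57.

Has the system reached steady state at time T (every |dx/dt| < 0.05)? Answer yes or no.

Steady state at T: no

RK4 with dt=0.01: 257 steps to T=2.57. Trajectory (selected grid times):
t=0.00: P=27.88 Z=38.85 G=17.11 E=20.86 R=20.28
t=0.29: P=66.30 Z=28.17 G=11.19 E=18.04 R=20.49
t=0.57: P=92.96 Z=21.26 G=7.36 E=14.79 R=21.15
t=0.86: P=113.20 Z=16.12 G=4.69 E=11.58 R=22.05
t=1.14: P=127.61 Z=12.39 G=2.98 E=8.89 R=22.98
t=1.43: P=138.61 Z=9.40 G=1.83 E=6.60 R=23.91
t=1.71: P=146.40 Z=7.15 G=1.12 E=4.85 R=24.72
t=2.00: P=152.29 Z=5.33 G=0.66 E=3.47 R=25.44
t=2.28: P=156.41 Z=3.97 G=0.39 E=2.46 R=26.01
t=2.57: P=159.47 Z=2.89 G=0.23 E=1.71 R=26.47
Rates at T: R1=2.2732, R2=4.0025, R3=0.4343, R4=1.4865, R5=0.3586
dx/dt at T (Σ net stoichiometry × rate): P=+8.8736, Z=-3.2159, G=-0.4343, E=-2.1975, R=+1.4109
Largest |dx/dt| is |+8.8736| (P) ≥ 0.05 → not steady.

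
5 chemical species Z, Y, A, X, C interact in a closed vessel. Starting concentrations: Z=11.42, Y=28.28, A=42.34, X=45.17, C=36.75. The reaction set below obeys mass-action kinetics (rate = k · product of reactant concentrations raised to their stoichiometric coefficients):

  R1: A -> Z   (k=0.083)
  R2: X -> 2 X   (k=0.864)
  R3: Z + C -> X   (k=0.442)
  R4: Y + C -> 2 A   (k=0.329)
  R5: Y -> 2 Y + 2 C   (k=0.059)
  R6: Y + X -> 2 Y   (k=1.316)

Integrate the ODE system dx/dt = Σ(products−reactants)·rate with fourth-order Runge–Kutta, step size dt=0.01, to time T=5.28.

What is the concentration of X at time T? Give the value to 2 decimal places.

RK4 with dt=0.01: 528 steps to T=5.28. Trajectory (selected grid times):
t=0.00: Z=11.42 Y=28.28 A=42.34 X=45.17 C=36.75
t=0.59: Z=9.16 Y=50.08 A=103.47 X=0.02 C=0.29
t=1.17: Z=13.35 Y=49.95 A=103.77 X=0.02 C=0.27
t=1.76: Z=17.41 Y=50.24 A=103.66 X=0.03 C=0.25
t=2.35: Z=21.27 Y=50.88 A=103.26 X=0.03 C=0.23
t=2.93: Z=24.90 Y=51.78 A=102.69 X=0.04 C=0.22
t=3.52: Z=28.43 Y=52.93 A=102.02 X=0.04 C=0.21
t=4.11: Z=31.80 Y=54.30 A=101.30 X=0.04 C=0.20
t=4.69: Z=34.97 Y=55.81 A=100.60 X=0.04 C=0.20
t=5.28: Z=38.04 Y=57.52 A=99.92 X=0.04 C=0.19
Read off X at T=5.28: 0.04

X at T = 0.04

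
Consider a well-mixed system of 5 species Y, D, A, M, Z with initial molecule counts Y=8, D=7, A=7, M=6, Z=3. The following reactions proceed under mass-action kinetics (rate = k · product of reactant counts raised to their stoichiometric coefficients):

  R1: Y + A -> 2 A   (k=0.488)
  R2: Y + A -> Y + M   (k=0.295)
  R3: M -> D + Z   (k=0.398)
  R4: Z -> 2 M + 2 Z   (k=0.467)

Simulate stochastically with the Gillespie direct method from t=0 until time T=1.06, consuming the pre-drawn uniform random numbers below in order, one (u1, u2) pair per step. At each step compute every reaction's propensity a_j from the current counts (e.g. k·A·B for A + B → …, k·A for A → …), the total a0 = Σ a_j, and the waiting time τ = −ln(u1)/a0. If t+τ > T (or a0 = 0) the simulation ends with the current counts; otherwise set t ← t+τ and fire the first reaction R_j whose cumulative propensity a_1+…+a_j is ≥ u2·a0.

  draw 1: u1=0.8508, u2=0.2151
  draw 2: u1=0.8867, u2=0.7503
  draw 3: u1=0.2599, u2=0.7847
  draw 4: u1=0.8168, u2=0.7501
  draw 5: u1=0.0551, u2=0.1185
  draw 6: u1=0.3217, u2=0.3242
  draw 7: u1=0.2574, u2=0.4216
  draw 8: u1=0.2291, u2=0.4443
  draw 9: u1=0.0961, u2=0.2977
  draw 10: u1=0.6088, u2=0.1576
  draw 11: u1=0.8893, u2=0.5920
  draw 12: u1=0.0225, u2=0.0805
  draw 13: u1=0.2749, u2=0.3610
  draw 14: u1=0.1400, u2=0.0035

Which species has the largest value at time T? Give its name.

t=0.000: Y=8 D=7 A=7 M=6 Z=3
Draw 1: a1=27.328, a2=16.520, a3=2.388, a4=1.401, a0=47.637; τ=−ln(0.8508)/47.637=0.003 → t=0.003; u2·a0=0.2151·47.637=10.247 ≤ a1=27.328 → R1 fires; Y=7 D=7 A=8 M=6 Z=3
Draw 2: a1=27.328, a2=16.520, a3=2.388, a4=1.401, a0=47.637; τ=−ln(0.8867)/47.637=0.003 → t=0.006; u2·a0=0.7503·47.637=35.742; a1=27.328 < 35.742 ≤ a1+a2=43.848 → R2 fires; Y=7 D=7 A=7 M=7 Z=3
Draw 3: a1=23.912, a2=14.455, a3=2.786, a4=1.401, a0=42.554; τ=−ln(0.2599)/42.554=0.032 → t=0.038; u2·a0=0.7847·42.554=33.392; a1=23.912 < 33.392 ≤ a1+a2=38.367 → R2 fires; Y=7 D=7 A=6 M=8 Z=3
Draw 4: a1=20.496, a2=12.390, a3=3.184, a4=1.401, a0=37.471; τ=−ln(0.8168)/37.471=0.005 → t=0.043; u2·a0=0.7501·37.471=28.107; a1=20.496 < 28.107 ≤ a1+a2=32.886 → R2 fires; Y=7 D=7 A=5 M=9 Z=3
Draw 5: a1=17.080, a2=10.325, a3=3.582, a4=1.401, a0=32.388; τ=−ln(0.0551)/32.388=0.089 → t=0.132; u2·a0=0.1185·32.388=3.838 ≤ a1=17.080 → R1 fires; Y=6 D=7 A=6 M=9 Z=3
Draw 6: a1=17.568, a2=10.620, a3=3.582, a4=1.401, a0=33.171; τ=−ln(0.3217)/33.171=0.034 → t=0.167; u2·a0=0.3242·33.171=10.754 ≤ a1=17.568 → R1 fires; Y=5 D=7 A=7 M=9 Z=3
Draw 7: a1=17.080, a2=10.325, a3=3.582, a4=1.401, a0=32.388; τ=−ln(0.2574)/32.388=0.042 → t=0.209; u2·a0=0.4216·32.388=13.655 ≤ a1=17.080 → R1 fires; Y=4 D=7 A=8 M=9 Z=3
Draw 8: a1=15.616, a2=9.440, a3=3.582, a4=1.401, a0=30.039; τ=−ln(0.2291)/30.039=0.049 → t=0.258; u2·a0=0.4443·30.039=13.346 ≤ a1=15.616 → R1 fires; Y=3 D=7 A=9 M=9 Z=3
Draw 9: a1=13.176, a2=7.965, a3=3.582, a4=1.401, a0=26.124; τ=−ln(0.0961)/26.124=0.090 → t=0.347; u2·a0=0.2977·26.124=7.777 ≤ a1=13.176 → R1 fires; Y=2 D=7 A=10 M=9 Z=3
Draw 10: a1=9.760, a2=5.900, a3=3.582, a4=1.401, a0=20.643; τ=−ln(0.6088)/20.643=0.024 → t=0.371; u2·a0=0.1576·20.643=3.253 ≤ a1=9.760 → R1 fires; Y=1 D=7 A=11 M=9 Z=3
Draw 11: a1=5.368, a2=3.245, a3=3.582, a4=1.401, a0=13.596; τ=−ln(0.8893)/13.596=0.009 → t=0.380; u2·a0=0.5920·13.596=8.049; a1=5.368 < 8.049 ≤ a1+a2=8.613 → R2 fires; Y=1 D=7 A=10 M=10 Z=3
Draw 12: a1=4.880, a2=2.950, a3=3.980, a4=1.401, a0=13.211; τ=−ln(0.0225)/13.211=0.287 → t=0.667; u2·a0=0.0805·13.211=1.063 ≤ a1=4.880 → R1 fires; Y=0 D=7 A=11 M=10 Z=3
Draw 13: a1=0.000, a2=0.000, a3=3.980, a4=1.401, a0=5.381; τ=−ln(0.2749)/5.381=0.240 → t=0.907; u2·a0=0.3610·5.381=1.943; a1+a2=0.000 < 1.943 ≤ a1+…+a3=3.980 → R3 fires; Y=0 D=8 A=11 M=9 Z=4
Draw 14: a1=0.000, a2=0.000, a3=3.582, a4=1.868, a0=5.450; τ=−ln(0.1400)/5.450=0.361 → t=1.268 > T=1.06: stop.
At T=1.06: Y=0 D=8 A=11 M=9 Z=4; the largest is A.

Dominant species at T: A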